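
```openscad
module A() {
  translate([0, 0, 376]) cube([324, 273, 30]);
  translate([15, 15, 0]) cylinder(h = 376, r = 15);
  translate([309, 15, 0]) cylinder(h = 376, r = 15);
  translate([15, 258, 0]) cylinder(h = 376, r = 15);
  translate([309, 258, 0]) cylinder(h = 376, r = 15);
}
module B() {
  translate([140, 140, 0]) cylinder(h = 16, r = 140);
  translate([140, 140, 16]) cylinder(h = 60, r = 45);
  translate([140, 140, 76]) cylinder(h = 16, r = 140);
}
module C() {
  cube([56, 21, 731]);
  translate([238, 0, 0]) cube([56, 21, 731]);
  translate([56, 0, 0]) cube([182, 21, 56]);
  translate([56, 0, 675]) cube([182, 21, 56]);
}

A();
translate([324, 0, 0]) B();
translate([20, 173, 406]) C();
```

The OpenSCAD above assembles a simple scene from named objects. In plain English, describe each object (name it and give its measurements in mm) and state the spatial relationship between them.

A is a four-legged stool. The seat is 324×273 mm, 30 mm thick, top at z = 406 mm. It stands on four round legs, each 30 mm in diameter, from z = 0 to the seat underside, each leg's axis is inset half a diameter from the nearest pair of seat edges (so the leg's bounding box is flush with the corner).

B is a spool: two coaxial disc flanges of radius 140 mm and thickness 16 mm, joined by a core cylinder of radius 45 mm and height 60 mm. The lower flange rests on z = 0 and the three cylinders share a vertical axis.

C is a rectangular picture frame lying in the x–z plane (depth along y). The opening is 182 mm wide (x) by 619 mm tall (z), surrounded by a border 56 mm wide on all four sides. The frame is 21 mm deep and is made of two full-height vertical stiles with two horizontal rails fitted between them.

The spool is against the stool's +x side, with their −y faces flush. The picture frame is on top of the stool.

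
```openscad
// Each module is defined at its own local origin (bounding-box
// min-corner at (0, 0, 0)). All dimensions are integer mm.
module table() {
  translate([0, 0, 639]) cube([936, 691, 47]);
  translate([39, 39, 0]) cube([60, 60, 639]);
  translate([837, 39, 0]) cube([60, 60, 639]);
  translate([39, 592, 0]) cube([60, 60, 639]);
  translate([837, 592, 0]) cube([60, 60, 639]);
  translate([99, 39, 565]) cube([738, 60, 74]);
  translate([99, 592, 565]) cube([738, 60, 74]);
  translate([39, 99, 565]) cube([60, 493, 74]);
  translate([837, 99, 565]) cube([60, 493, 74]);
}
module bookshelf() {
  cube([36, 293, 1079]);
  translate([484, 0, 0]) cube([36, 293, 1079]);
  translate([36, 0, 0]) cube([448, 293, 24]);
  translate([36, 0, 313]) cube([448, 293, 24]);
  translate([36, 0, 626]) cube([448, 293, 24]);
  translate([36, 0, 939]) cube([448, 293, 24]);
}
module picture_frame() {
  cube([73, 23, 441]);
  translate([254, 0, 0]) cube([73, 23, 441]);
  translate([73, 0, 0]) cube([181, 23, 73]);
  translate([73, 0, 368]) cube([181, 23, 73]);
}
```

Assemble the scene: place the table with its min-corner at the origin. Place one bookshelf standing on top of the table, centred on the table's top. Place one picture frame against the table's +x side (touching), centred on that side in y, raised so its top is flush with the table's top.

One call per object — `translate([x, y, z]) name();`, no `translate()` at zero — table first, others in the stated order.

table();
translate([208, 199, 686]) bookshelf();
translate([936, 334, 245]) picture_frame();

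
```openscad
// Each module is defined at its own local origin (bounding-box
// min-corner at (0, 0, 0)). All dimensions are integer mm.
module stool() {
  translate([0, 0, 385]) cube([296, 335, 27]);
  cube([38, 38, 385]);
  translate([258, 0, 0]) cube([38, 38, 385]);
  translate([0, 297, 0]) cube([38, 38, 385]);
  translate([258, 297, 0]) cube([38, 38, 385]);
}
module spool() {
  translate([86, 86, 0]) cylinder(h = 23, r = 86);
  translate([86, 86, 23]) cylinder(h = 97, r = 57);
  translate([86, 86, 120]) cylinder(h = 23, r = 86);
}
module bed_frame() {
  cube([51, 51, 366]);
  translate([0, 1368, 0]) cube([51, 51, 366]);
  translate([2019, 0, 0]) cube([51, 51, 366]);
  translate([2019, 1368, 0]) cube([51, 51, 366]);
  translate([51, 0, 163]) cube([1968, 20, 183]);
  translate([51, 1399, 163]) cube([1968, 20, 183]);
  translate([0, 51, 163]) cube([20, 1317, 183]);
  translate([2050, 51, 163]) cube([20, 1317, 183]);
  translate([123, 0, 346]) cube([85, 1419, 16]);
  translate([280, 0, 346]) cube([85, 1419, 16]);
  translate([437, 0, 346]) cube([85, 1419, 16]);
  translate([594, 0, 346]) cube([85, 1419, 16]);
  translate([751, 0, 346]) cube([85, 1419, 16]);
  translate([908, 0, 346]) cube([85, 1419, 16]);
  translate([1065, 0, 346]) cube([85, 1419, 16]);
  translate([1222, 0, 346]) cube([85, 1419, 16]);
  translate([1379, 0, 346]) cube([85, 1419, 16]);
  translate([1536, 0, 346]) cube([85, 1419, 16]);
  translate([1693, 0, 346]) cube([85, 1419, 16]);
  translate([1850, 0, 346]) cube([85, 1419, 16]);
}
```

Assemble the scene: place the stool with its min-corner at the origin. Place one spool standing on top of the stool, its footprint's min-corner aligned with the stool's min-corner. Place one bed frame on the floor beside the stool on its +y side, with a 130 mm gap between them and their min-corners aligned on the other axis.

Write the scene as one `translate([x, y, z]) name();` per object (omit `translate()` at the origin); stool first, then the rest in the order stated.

stool();
translate([0, 0, 412]) spool();
translate([0, 465, 0]) bed_frame();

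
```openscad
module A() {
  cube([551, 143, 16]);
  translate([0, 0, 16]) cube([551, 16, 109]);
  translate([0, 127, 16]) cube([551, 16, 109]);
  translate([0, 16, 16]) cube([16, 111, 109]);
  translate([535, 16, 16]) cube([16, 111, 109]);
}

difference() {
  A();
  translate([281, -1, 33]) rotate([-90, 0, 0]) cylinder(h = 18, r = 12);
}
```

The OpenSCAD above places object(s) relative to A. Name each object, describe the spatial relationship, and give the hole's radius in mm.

A is an open box. The open box has a circular hole through its front wall. The hole's radius is 12 mm.

The subtracted cylinder has r = 12 mm.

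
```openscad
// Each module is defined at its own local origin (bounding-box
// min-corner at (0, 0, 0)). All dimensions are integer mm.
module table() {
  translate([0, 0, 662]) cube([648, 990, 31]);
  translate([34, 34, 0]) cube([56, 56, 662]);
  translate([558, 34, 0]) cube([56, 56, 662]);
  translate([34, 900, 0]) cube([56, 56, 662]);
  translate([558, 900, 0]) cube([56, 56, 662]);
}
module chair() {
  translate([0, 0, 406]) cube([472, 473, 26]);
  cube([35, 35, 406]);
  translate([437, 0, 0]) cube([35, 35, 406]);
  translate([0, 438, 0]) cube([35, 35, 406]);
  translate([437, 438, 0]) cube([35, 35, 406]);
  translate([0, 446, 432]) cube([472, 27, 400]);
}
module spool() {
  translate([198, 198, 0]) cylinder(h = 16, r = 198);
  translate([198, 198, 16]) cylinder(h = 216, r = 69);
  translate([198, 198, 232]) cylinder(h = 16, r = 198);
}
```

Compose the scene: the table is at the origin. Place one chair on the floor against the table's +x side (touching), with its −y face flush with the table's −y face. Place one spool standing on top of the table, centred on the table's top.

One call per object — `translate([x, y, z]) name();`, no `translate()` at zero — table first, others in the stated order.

table();
translate([648, 0, 0]) chair();
translate([126, 297, 693]) spool();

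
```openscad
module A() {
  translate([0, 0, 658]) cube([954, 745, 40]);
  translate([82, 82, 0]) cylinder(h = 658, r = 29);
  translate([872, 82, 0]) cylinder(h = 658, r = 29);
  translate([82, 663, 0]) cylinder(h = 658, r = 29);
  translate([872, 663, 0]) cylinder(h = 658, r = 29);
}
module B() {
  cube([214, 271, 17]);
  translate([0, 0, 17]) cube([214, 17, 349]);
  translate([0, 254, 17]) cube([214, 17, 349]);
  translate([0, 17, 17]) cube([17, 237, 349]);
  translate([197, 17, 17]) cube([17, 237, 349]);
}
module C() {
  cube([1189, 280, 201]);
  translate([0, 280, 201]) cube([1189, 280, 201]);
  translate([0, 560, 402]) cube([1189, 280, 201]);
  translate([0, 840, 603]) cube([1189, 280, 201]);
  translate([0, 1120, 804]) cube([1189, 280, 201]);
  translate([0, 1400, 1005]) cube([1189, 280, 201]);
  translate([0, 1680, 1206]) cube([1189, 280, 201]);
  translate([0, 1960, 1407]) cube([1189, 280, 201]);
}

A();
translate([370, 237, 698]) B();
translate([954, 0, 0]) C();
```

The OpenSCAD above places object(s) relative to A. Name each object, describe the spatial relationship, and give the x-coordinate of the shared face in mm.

The table's +x face and the staircase's −x face are both at x = 954 mm.

A is a table. B is an open box. C is a staircase. The open box is on top of the table, centred. The staircase is against the table's +x side, with their −y faces flush. The x-coordinate of the shared face is 954 mm.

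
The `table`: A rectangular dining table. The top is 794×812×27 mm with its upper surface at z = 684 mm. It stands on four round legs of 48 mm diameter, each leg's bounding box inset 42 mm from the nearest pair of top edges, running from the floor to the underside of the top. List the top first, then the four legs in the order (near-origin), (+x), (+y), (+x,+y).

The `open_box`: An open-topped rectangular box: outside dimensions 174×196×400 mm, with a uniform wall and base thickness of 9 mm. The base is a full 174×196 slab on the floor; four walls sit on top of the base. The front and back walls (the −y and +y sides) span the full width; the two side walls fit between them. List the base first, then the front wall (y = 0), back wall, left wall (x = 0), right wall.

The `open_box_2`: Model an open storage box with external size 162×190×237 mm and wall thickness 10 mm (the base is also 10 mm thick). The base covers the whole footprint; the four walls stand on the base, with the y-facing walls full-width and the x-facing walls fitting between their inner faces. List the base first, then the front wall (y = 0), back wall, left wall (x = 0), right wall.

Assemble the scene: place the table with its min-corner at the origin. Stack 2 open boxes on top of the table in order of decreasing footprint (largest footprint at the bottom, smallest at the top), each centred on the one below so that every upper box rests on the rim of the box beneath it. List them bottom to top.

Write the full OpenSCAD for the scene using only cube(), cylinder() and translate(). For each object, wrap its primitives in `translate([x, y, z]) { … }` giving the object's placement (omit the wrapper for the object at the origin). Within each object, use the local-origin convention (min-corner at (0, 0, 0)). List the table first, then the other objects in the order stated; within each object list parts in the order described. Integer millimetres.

translate([0, 0, 657]) cube([794, 812, 27]);
translate([66, 66, 0]) cylinder(h = 657, r = 24);
translate([728, 66, 0]) cylinder(h = 657, r = 24);
translate([66, 746, 0]) cylinder(h = 657, r = 24);
translate([728, 746, 0]) cylinder(h = 657, r = 24);
translate([310, 308, 684]) {
  cube([174, 196, 9]);
  translate([0, 0, 9]) cube([174, 9, 391]);
  translate([0, 187, 9]) cube([174, 9, 391]);
  translate([0, 9, 9]) cube([9, 178, 391]);
  translate([165, 9, 9]) cube([9, 178, 391]);
}
translate([316, 311, 1084]) {
  cube([162, 190, 10]);
  translate([0, 0, 10]) cube([162, 10, 227]);
  translate([0, 180, 10]) cube([162, 10, 227]);
  translate([0, 10, 10]) cube([10, 170, 227]);
  translate([152, 10, 10]) cube([10, 170, 227]);
}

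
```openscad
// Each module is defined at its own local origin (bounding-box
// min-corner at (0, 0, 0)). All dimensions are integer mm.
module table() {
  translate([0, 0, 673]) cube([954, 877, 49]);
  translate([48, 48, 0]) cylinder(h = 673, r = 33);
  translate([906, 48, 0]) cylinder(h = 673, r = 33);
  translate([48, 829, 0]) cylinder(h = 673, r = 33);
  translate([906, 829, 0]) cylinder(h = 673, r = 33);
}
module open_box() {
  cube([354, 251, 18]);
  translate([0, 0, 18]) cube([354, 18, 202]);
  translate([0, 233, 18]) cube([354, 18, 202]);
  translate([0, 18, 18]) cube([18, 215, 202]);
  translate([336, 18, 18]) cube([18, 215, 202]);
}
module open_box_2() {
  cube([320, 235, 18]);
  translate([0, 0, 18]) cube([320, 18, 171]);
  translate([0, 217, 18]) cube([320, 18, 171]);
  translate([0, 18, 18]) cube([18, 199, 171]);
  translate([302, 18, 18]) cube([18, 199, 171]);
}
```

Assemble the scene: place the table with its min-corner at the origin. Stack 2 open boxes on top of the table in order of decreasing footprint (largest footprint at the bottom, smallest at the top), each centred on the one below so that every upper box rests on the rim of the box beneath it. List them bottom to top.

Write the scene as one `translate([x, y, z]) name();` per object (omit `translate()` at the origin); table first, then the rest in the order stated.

table();
translate([300, 313, 722]) open_box();
translate([317, 321, 942]) open_box_2();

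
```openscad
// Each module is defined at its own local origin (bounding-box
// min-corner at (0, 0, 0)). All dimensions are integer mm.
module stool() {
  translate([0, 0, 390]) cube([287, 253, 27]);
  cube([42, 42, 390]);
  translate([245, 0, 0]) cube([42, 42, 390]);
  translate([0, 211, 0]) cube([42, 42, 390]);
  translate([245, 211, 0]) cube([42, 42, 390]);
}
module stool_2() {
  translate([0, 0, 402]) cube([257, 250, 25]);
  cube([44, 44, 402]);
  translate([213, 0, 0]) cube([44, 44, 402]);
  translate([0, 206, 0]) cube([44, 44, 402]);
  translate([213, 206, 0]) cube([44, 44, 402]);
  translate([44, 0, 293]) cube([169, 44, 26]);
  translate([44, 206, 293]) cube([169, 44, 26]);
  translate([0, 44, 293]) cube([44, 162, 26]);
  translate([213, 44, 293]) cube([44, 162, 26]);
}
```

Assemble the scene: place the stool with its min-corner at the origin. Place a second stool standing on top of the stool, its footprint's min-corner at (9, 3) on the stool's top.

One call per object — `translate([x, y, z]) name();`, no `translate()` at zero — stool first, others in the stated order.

stool();
translate([9, 3, 417]) stool_2();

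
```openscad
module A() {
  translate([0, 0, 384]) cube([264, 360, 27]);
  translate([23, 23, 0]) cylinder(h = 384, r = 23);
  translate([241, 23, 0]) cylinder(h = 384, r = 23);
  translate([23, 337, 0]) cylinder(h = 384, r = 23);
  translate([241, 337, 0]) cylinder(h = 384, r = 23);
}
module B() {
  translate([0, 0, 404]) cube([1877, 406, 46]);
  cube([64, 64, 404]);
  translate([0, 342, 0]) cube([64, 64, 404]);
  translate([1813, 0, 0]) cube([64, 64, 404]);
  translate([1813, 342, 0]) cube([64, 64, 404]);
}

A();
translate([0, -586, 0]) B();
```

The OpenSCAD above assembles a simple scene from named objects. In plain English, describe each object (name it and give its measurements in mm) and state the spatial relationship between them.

A is a four-legged stool. The seat is 264×360 mm, 27 mm thick, top at z = 411 mm. It stands on four round legs, each 46 mm in diameter, from z = 0 to the seat underside, each leg's axis is inset half a diameter from the nearest pair of seat edges (so the leg's bounding box is flush with the corner).

B is a bench: a 1877×406 mm seat slab, 46 mm thick, top at z = 450 mm, on four 64×64 mm square legs flush with the seat corners and standing on z = 0.

The bench is on the floor beside the stool on its −y side.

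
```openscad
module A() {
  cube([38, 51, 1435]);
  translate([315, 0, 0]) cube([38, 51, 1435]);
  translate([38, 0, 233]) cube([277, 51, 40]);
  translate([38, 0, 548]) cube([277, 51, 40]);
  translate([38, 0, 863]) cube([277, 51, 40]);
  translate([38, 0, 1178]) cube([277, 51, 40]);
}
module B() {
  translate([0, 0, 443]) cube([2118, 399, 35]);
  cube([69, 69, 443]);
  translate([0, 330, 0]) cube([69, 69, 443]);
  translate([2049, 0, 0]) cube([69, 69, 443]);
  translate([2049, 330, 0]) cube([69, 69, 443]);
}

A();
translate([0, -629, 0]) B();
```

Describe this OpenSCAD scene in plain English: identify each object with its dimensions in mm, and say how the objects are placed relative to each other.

A is a wooden ladder with two side rails of 38×51 mm section and 1435 mm height, set 353 mm apart overall. Between them run 4 rectangular rungs (51 mm deep, 40 mm thick), front faces flush with the rails' −y face. The bottom of the first rung is 233 mm above the floor and each subsequent rung is 315 mm higher than the one below.

B is a long wooden bench with a 2118 mm (x) × 399 mm (y) seat, 35 mm thick, its top surface 478 mm above the floor. Four 69 mm square legs at the seat corners, flush with the edges, run from z = 0 to the seat underside.

The bench is on the floor beside the ladder on its −y side.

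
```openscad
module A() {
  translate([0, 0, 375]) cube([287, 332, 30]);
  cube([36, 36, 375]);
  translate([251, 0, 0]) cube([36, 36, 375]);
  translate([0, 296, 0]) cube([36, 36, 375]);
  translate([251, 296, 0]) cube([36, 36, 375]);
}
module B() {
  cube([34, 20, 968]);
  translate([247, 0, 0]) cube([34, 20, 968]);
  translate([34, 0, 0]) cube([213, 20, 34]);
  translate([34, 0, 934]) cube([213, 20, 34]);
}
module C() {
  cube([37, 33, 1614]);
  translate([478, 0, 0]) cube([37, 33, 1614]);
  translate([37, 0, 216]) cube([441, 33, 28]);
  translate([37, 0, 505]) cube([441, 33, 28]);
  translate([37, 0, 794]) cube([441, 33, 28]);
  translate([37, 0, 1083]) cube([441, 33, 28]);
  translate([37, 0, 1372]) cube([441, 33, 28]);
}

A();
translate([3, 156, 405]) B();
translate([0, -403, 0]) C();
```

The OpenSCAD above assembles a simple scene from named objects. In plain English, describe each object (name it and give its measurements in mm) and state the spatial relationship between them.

A is a simple wooden stool: a rectangular seat 287 mm (x) by 332 mm (y), 30 mm thick, top face at z = 405 mm, on four square legs, each 36×36 mm in cross-section. The legs rest on z = 0, each flush with a corner of the seat.

B is a rectangular picture frame lying in the x–z plane (depth along y). The opening is 213 mm wide (x) by 900 mm tall (z), surrounded by a border 34 mm wide on all four sides. The frame is 20 mm deep and is made of two full-height vertical stiles with two horizontal rails fitted between them.

C is a straight ladder. Two 37×33 mm vertical rails, 1614 mm tall, stand 515 mm apart (outside-to-outside) with their front faces coplanar on the −y side. 5 rungs, each 33 mm deep and 28 mm tall, span between the inner faces of the rails, front faces flush with the rails. The lowest rung's underside is at z = 216 mm and rungs are spaced 289 mm apart (underside to underside).

The picture frame is on top of the stool, centred. The ladder is on the floor beside the stool on its −y side.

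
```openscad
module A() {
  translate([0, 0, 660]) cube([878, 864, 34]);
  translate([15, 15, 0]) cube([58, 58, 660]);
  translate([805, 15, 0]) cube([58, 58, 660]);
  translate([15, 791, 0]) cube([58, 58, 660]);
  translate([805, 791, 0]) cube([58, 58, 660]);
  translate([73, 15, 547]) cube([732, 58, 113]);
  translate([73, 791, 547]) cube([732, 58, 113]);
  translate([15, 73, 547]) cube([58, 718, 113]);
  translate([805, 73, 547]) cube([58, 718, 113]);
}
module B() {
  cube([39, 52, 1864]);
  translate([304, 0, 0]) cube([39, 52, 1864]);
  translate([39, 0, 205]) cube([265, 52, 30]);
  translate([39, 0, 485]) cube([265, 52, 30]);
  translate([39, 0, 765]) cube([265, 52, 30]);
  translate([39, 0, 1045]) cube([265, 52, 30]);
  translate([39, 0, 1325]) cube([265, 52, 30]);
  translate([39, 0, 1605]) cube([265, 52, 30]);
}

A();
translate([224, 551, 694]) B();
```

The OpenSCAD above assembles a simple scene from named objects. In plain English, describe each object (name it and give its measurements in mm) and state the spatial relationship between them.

A is a rectangular dining table. The top is 878×864×34 mm with its upper surface at z = 694 mm. It stands on four 58×58 mm square legs, each inset 15 mm from the nearest pair of top edges, running from the floor to the underside of the top. Four apron rails, 58 mm thick and 113 mm tall, run between adjacent legs with their top edges flush with the underside of the top and their outer faces flush with the legs' outer faces.

B is a straight ladder. Two 39×52 mm vertical rails, 1864 mm tall, stand 343 mm apart (outside-to-outside) with their front faces coplanar on the −y side. 6 rungs, each 52 mm deep and 30 mm tall, span between the inner faces of the rails, front faces flush with the rails. The lowest rung's underside is at z = 205 mm and rungs are spaced 280 mm apart (underside to underside).

The ladder is on top of the table.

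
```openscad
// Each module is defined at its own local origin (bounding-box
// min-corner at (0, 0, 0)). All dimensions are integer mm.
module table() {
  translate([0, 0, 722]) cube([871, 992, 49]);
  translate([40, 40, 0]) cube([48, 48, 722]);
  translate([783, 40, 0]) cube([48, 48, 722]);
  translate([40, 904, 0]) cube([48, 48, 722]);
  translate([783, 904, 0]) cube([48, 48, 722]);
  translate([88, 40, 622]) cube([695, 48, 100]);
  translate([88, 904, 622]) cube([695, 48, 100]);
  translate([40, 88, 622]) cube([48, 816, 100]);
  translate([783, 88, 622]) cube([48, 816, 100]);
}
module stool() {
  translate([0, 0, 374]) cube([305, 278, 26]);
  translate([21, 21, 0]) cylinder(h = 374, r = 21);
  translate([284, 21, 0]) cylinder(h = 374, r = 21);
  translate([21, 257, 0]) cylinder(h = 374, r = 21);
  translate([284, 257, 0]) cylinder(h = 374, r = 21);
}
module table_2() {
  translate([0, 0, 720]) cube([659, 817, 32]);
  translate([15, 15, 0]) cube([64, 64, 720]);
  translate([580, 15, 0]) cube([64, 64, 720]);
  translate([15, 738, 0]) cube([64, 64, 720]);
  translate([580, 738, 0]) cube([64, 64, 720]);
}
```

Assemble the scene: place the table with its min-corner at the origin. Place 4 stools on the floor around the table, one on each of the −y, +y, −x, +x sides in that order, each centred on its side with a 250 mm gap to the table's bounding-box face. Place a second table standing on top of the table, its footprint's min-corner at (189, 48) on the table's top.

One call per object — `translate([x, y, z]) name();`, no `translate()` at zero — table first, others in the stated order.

table();
translate([283, -528, 0]) stool();
translate([283, 1242, 0]) stool();
translate([-555, 357, 0]) stool();
translate([1121, 357, 0]) stool();
translate([189, 48, 771]) table_2();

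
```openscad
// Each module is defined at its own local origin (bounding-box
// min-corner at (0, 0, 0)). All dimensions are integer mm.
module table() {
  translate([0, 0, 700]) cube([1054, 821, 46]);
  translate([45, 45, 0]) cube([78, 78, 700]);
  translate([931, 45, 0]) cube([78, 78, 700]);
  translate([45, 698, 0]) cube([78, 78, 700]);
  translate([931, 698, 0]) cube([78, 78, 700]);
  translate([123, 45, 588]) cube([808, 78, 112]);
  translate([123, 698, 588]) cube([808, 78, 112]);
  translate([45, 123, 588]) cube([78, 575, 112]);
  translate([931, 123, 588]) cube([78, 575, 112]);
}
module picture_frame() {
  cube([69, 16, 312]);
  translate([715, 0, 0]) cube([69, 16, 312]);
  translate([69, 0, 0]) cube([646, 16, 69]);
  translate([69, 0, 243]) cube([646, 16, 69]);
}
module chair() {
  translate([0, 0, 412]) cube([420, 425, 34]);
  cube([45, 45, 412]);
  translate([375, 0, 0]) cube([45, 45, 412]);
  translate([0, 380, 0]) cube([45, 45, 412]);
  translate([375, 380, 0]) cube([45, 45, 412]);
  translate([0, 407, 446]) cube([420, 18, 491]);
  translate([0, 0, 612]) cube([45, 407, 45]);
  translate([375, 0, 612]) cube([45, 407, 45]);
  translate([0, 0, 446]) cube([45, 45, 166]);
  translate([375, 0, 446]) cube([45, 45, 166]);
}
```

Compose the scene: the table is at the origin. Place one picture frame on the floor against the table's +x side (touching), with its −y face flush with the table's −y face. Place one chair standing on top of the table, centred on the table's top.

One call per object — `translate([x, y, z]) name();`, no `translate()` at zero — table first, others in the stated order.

table();
translate([1054, 0, 0]) picture_frame();
translate([317, 198, 746]) chair();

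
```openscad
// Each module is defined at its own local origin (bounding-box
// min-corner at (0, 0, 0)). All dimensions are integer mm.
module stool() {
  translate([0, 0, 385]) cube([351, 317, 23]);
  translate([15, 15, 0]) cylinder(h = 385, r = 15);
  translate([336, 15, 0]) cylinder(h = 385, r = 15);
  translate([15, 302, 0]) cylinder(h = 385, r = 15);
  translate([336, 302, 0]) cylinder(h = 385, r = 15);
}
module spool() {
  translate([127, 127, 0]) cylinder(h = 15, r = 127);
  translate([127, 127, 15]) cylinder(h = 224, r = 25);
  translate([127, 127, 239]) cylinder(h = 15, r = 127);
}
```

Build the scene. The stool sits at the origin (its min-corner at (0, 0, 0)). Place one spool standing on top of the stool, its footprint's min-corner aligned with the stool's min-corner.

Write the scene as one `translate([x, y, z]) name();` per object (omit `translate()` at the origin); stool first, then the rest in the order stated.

stool();
translate([0, 0, 408]) spool();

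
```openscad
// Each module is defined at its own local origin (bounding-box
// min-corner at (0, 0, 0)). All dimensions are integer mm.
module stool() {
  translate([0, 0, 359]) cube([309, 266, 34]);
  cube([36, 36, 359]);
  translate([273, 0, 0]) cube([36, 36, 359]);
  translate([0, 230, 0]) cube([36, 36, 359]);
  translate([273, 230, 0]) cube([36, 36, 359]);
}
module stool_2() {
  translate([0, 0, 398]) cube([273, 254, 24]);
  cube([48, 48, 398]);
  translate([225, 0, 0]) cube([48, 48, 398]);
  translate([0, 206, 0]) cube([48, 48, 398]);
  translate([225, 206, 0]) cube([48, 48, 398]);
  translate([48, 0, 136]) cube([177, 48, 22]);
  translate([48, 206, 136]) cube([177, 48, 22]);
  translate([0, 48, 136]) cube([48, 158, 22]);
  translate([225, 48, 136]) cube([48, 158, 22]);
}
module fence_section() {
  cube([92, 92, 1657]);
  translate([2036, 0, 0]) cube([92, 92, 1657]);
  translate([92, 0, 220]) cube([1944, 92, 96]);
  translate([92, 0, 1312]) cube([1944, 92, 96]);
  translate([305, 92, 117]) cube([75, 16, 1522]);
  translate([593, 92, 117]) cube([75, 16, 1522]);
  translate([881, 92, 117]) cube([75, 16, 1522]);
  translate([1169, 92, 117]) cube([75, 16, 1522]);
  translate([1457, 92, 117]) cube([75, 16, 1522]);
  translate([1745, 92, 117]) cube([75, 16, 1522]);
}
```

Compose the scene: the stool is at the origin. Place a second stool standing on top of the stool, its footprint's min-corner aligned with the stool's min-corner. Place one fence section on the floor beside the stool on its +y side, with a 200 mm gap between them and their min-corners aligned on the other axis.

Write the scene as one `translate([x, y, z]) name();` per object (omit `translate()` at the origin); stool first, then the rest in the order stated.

stool();
translate([0, 0, 393]) stool_2();
translate([0, 466, 0]) fence_section();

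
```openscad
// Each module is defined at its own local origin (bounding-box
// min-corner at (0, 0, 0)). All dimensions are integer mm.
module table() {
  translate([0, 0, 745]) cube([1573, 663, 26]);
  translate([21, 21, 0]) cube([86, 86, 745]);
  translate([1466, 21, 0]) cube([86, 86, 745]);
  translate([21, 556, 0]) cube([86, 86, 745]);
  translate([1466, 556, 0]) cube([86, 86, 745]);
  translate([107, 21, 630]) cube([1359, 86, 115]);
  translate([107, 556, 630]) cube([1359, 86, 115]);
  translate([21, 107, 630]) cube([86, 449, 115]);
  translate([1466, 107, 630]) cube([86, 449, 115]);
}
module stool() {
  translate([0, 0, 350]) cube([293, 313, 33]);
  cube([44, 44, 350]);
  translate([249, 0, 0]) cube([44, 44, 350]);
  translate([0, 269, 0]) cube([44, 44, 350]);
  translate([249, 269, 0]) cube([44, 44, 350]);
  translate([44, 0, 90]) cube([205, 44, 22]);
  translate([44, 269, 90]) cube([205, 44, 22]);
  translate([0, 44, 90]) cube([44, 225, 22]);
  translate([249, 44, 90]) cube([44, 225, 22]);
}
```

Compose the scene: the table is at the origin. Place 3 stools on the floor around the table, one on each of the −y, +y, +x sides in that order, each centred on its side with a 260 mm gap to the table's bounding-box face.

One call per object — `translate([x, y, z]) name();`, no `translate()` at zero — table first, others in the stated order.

table();
translate([640, -573, 0]) stool();
translate([640, 923, 0]) stool();
translate([1833, 175, 0]) stool();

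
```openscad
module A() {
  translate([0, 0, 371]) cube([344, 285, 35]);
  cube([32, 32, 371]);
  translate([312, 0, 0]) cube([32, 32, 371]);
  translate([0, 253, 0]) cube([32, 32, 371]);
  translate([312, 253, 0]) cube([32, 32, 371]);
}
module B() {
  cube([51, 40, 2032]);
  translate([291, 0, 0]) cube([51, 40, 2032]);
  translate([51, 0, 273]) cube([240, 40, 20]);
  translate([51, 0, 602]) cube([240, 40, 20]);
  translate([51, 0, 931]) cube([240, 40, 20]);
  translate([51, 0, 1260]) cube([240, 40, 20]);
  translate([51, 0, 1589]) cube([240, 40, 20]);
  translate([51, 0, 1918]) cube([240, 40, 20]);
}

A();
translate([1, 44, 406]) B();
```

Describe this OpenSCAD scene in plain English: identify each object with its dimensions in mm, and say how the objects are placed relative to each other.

A is a simple wooden stool: a rectangular seat 344 mm (x) by 285 mm (y), 35 mm thick, top face at z = 406 mm, on four square legs, each 32×32 mm in cross-section. The legs rest on z = 0, each flush with a corner of the seat.

B is a straight ladder. Two 51×40 mm vertical rails, 2032 mm tall, stand 342 mm apart (outside-to-outside) with their front faces coplanar on the −y side. 6 rungs, each 40 mm deep and 20 mm tall, span between the inner faces of the rails, front faces flush with the rails. The lowest rung's underside is at z = 273 mm and rungs are spaced 329 mm apart (underside to underside).

The ladder is on top of the stool.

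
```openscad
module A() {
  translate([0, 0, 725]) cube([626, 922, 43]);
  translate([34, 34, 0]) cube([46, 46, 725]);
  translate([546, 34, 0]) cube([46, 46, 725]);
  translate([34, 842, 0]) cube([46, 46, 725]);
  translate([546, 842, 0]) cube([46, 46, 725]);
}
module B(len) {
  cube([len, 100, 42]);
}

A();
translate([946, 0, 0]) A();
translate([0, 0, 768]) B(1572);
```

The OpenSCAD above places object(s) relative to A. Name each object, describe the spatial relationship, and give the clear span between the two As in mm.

A is a table. B is a beam. A beam spans the tops of two tables. The clear span between the two tables is 320 mm.

Second table starts at x = 946; first ends at x = 626; clear span = 946 − 626 = 320 mm.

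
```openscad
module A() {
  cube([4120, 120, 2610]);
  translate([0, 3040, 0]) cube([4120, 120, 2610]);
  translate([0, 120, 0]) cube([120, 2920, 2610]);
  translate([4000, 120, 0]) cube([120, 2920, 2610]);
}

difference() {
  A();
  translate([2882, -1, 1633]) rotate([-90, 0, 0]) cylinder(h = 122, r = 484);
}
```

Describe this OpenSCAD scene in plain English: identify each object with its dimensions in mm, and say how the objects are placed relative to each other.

A is a box-shaped house frame (walls only): outside footprint 4120×3160 mm, wall height 2610 mm, wall thickness 120 mm. The two y-facing walls run the full x-width; the two x-facing walls fit between the inner faces of the y-facing walls.

The house frame has a circular hole of radius 484 mm through its front wall, centred at (x = 2882, z = 1633).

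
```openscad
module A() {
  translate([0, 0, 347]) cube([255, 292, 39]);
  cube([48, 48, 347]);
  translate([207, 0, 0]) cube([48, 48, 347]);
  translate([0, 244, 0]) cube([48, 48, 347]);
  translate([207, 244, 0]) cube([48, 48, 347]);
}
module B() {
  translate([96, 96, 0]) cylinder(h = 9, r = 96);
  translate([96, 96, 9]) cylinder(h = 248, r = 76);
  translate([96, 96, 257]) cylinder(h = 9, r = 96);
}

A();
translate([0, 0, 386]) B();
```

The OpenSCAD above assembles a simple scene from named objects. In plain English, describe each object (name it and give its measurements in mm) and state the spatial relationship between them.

A is a simple wooden stool: a rectangular seat 255 mm (x) by 292 mm (y), 39 mm thick, top face at z = 386 mm, on four square legs, each 48×48 mm in cross-section. The legs rest on z = 0, each flush with a corner of the seat.

B is a spool: two coaxial disc flanges of radius 96 mm and thickness 9 mm, joined by a core cylinder of radius 76 mm and height 248 mm. The lower flange rests on z = 0 and the three cylinders share a vertical axis.

The spool is on top of the stool.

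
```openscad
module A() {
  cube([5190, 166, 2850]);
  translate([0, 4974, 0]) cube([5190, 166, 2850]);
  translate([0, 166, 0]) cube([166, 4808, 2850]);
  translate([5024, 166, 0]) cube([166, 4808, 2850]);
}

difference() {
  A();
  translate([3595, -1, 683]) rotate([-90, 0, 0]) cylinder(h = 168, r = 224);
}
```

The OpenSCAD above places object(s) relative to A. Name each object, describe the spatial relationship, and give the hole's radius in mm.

A is a house frame. The house frame has a circular hole through its front wall. The hole's radius is 224 mm.

The subtracted cylinder has r = 224 mm.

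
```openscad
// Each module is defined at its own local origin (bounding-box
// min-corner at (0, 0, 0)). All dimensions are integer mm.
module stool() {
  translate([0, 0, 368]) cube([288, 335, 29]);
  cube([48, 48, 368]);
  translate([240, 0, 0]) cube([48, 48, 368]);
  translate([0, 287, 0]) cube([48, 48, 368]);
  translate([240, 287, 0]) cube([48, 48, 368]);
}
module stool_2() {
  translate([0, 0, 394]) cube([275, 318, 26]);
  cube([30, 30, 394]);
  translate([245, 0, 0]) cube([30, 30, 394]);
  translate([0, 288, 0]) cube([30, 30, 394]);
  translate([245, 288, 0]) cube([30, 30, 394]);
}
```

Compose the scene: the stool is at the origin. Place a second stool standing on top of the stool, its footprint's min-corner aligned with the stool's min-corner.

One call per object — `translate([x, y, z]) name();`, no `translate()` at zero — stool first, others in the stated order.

stool();
translate([0, 0, 397]) stool_2();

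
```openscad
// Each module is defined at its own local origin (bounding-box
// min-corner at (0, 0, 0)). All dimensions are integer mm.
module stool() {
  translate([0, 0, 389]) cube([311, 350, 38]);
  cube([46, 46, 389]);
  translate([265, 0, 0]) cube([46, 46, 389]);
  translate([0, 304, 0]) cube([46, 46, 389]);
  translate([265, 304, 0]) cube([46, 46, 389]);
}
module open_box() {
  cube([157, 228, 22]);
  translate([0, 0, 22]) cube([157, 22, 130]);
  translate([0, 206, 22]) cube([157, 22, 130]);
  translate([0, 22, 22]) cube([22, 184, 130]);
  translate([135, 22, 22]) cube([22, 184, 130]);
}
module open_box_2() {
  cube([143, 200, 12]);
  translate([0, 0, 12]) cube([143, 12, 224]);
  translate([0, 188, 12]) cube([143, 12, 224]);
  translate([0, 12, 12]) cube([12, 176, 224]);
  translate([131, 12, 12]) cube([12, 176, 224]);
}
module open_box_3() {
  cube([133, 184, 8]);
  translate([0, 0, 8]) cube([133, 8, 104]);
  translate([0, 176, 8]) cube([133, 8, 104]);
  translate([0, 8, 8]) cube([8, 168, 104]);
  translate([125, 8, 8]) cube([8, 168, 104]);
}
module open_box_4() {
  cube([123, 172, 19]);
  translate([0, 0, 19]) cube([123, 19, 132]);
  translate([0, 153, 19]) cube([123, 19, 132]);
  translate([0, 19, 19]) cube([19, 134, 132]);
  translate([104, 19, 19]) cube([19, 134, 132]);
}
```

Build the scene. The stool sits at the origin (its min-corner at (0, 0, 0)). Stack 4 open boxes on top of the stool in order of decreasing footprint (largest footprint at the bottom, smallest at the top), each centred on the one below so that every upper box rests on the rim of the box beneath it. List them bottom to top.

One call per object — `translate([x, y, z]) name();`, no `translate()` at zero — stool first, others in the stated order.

stool();
translate([77, 61, 427]) open_box();
translate([84, 75, 579]) open_box_2();
translate([89, 83, 815]) open_box_3();
translate([94, 89, 927]) open_box_4();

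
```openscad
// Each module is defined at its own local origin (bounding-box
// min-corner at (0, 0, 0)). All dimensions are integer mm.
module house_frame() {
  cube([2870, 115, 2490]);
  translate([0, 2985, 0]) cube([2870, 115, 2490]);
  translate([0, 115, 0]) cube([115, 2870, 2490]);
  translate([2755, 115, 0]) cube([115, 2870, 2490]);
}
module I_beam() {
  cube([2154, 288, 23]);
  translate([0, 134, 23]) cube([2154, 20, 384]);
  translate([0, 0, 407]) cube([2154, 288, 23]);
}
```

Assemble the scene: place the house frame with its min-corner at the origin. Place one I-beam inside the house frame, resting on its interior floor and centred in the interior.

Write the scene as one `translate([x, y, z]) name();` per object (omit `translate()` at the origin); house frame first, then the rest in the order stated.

house_frame();
translate([358, 1406, 0]) I_beam();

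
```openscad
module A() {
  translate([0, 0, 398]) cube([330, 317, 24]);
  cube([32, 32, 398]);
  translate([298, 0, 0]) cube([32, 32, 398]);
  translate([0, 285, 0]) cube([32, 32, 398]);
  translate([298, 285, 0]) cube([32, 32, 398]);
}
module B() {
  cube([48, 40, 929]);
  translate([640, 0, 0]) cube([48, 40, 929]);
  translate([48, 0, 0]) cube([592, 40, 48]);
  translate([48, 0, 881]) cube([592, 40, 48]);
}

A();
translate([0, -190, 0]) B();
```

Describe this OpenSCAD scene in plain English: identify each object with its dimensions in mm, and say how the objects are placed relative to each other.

A is a four-legged stool. The seat is a 330×317×24 mm slab whose top surface is at z = 422 mm; four square legs, each 32×32 mm in cross-section, run from the floor (z = 0) to the underside of the seat, each flush with a corner of the seat.

B is a rectangular picture frame lying in the x–z plane (depth along y). The opening is 592 mm wide (x) by 833 mm tall (z), surrounded by a border 48 mm wide on all four sides. The frame is 40 mm deep and is made of two full-height vertical stiles with two horizontal rails fitted between them.

The picture frame is on the floor beside the stool on its −y side.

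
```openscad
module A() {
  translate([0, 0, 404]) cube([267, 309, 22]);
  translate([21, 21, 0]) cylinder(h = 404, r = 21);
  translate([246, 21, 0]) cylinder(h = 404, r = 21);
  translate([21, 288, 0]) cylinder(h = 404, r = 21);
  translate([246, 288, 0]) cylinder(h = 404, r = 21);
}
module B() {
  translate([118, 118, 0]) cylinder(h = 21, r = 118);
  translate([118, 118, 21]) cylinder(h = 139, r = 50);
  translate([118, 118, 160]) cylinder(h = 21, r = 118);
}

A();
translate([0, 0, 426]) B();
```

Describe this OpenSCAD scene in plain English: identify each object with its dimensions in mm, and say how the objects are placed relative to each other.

A is a four-legged stool. The seat is 267×309 mm, 22 mm thick, top at z = 426 mm. It stands on four round legs, each 42 mm in diameter, from z = 0 to the seat underside, each leg's axis is inset half a diameter from the nearest pair of seat edges (so the leg's bounding box is flush with the corner).

B is a spool: two coaxial disc flanges of radius 118 mm and thickness 21 mm, joined by a core cylinder of radius 50 mm and height 139 mm. The lower flange rests on z = 0 and the three cylinders share a vertical axis.

The spool is on top of the stool.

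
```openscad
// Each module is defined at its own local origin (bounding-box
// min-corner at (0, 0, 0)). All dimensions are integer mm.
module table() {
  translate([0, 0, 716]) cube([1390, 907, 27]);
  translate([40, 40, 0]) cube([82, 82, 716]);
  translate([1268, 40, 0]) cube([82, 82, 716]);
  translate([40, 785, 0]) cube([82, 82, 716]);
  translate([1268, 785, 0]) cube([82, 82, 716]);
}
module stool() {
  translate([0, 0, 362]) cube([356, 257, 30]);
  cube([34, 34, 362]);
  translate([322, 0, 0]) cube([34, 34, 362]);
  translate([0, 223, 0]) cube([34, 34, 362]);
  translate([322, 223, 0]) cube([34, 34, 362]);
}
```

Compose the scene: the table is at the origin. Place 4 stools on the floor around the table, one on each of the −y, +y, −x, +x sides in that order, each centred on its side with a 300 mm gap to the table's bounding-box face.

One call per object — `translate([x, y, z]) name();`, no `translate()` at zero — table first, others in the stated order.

table();
translate([517, -557, 0]) stool();
translate([517, 1207, 0]) stool();
translate([-656, 325, 0]) stool();
translate([1690, 325, 0]) stool();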